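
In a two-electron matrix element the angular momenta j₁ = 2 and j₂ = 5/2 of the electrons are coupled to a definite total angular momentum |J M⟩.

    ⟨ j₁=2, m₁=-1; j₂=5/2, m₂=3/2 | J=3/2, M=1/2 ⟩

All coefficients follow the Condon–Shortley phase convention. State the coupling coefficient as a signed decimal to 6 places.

√[4·3!1!2!/7! · 1!3!4!1!2!1!] = √(96/35)
  +(−1)^2/∏(2,1,1,2,0,0)! = 1/4  (running 1/4)
  +(−1)^3/∏(3,0,0,1,1,1)! = -1/6  (running 1/12)
⟨..|..⟩ = √(96/35)·(1/12) = +0.138013

+√(2/105) ≈ +0.138013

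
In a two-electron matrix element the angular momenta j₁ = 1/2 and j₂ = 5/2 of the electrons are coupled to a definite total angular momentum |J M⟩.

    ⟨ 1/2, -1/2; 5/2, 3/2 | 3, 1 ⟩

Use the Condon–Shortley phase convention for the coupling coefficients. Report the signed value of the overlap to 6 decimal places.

triangle: 0!×1!×5!/7! = 120/5040
(j±m)!: 0!×1!×4!×1!×4!×2! = 1152
prefactor² = (2J+1)×Δ×N² = 192
  k=0: +1/(0!×0!×1!×4!×0!×1!) = 1/24
Σ = 1/24  ⇒  CG² = 192×(1/24)² = 1/3
CG = +√(1/3) = +0.577350

+0.577350  (= +√(1/3))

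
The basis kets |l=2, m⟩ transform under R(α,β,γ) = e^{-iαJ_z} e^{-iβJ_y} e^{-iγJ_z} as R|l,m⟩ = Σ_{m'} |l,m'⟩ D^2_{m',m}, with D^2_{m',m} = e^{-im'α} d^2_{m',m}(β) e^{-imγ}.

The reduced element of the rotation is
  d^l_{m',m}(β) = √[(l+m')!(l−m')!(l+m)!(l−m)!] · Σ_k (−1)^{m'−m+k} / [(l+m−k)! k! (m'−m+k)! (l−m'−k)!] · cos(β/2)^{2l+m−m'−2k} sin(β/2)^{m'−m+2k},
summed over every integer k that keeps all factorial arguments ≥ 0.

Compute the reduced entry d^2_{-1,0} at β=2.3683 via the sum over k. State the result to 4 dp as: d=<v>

d^2_{-1,0}(β=2.3683) via the finite sum:
c=cos(2.368300/2)=0.377084, s=sin(2.368300/2)=0.926179; N=√[1·6·2·2]=4.898979
k: max(0,(0)−(-1))=1 … min(2+(0),2−(-1))=2
  k=1: (−1)^0·4.8990/(2)·0.3771^3·0.9262^1 = +0.121643
  k=2: (−1)^1·4.8990/(2)·0.3771^1·0.9262^3 = -0.733836
d^2_{-1,0}(2.3683) = +0.121643 -0.733836 = -0.612193

d=-0.6122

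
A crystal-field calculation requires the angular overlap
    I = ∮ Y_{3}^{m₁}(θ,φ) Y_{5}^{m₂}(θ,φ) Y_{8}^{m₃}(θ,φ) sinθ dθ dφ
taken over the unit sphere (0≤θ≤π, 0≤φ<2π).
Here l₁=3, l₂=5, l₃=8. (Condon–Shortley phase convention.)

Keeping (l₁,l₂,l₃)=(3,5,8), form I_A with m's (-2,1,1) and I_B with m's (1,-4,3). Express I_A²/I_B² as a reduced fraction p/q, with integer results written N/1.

l's match ⇒ only the (l;m) 3-j factors differ between A and B.
A: triangle coeff Δ(3,5,8) = 1/136136; Σ_t [0,0]: t=0:+1/2073600 = 1/2073600; (3j)²=63/9724 [(3 5 8; -2 1 1)], sign=-1
B: triangle coeff Δ(3,5,8) = 1/136136; Σ_t [0,0]: t=0:+1/17418240 = 1/17418240; (3j)²=25/12376 [(3 5 8; 1 -4 3)], sign=-1
I_A²/I_B² = (63/9724)/(25/12376) = 882/275

882/275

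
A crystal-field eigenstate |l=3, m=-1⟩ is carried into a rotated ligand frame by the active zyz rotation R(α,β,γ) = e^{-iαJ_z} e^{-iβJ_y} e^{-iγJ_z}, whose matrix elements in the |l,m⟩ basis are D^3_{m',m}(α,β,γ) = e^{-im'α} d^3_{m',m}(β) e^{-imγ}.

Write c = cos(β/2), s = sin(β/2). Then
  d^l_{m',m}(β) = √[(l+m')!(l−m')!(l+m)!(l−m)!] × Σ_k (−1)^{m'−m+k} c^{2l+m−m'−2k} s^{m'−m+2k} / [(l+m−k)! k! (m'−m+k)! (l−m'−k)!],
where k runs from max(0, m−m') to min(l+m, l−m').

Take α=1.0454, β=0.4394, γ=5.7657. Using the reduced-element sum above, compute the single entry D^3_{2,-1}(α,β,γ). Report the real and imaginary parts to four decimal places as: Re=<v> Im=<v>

Re=0.0511 Im=0.0302

Split into d^3_{2,-1}(β=0.4394) × two z-phases.
With c≡cos(β/2)=0.975963 and s≡sin(β/2)=0.217937, N=[120·1·2·24]^{1/2}=75.894664
Admissible k: 0..1 (factorial args all ≥0)
  k=0: (−1)^3·75.8947/(12)·0.9760^3·0.2179^3 = -0.060859
  k=1: (−1)^4·75.8947/(24)·0.9760^1·0.2179^5 = +0.001517
d^3_{2,-1}(0.4394) = -0.060859 +0.001517 = -0.059341
Attach z-rotation phases: D = e^{-i(2)(1.0454)}·(-0.059341)·e^{-i(-1)(5.7657)} = +0.051101+0.030168i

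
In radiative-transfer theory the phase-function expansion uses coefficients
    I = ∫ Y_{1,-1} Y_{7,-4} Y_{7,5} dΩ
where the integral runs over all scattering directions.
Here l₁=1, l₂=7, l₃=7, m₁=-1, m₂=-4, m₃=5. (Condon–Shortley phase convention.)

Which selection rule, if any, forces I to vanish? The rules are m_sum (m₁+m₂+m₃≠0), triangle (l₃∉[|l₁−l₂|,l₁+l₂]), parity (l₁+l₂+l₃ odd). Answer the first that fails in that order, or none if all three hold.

parity

Σmᵢ = 0  ✓
l₃∈[|l₁−l₂|,l₁+l₂]=[6,8], have l₃=7  ✓
Σlᵢ = 15 ⇒ odd  ✗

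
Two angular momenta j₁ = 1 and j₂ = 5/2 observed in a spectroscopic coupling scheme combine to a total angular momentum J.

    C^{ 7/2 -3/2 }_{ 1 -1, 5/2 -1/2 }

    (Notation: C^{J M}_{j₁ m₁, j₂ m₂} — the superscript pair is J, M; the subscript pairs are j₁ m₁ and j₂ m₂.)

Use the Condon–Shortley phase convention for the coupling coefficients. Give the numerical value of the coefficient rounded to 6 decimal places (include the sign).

j₁+j₂−J=0  J+j₁−j₂=2  J−j₁+j₂=5  j₁+j₂+J+1=8
(j₁±m₁, j₂±m₂, J±M) = (0,2,2,3,2,5)
P² = 1920/7
sum k=0..0:
  [0] +1/24 = 1/24
S = 1/24
C² = P²·S² = 10/21 ; C = +0.690066

+√(10/21) = +0.690066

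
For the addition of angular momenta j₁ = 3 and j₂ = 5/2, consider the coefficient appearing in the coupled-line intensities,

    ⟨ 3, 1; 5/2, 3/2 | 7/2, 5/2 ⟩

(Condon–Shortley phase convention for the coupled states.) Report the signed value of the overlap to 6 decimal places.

-0.398410  (= −√(10/63))

triangle: 2!*4!*3!/10! = 288/3628800
(j±m)!: 4!*2!*4!*1!*6!*1! = 829440
prefactor² = (2J+1)*Δ*N² = 18432/35
  k=1: −1/(1!*1!*1!*3!*3!*0!) = -1/36
  k=2: +1/(2!*0!*0!*2!*4!*1!) = 1/96
Σ = -5/288  ⇒  CG² = 18432/35*(-5/288)² = 10/63
CG = −√(10/63) = -0.398410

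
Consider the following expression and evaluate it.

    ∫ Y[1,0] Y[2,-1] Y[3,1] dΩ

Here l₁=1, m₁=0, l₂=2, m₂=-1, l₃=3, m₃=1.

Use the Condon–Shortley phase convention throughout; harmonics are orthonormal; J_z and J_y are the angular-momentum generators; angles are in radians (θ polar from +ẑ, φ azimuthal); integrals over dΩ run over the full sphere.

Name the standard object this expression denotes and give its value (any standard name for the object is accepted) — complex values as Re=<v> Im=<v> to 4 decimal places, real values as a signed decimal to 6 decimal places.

This is a Gaunt coefficient — the integral of a triple product of spherical harmonics over the sphere.
m-sum 0 ✓  L=6 even ✓  1≤3≤3 ✓
Π(2lᵢ+1) = 3×5×7 = 105
triangle coeff Δ(1,2,3) = 1/105
Σ_t [0,0]: t=0:+1/4 = 1/4
(3j)²=3/35 [(1 2 3; 0 0 0)], sign=-1
Σ_t [0,0]: t=0:+1/6 = 1/6
(3j)²=8/105 [(1 2 3; 0 -1 1)], sign=+1
⇒ 4πI² = 24/35
I = (-1)√(24/35/(4π)) = -0.23359668

Gaunt coefficient, -0.233597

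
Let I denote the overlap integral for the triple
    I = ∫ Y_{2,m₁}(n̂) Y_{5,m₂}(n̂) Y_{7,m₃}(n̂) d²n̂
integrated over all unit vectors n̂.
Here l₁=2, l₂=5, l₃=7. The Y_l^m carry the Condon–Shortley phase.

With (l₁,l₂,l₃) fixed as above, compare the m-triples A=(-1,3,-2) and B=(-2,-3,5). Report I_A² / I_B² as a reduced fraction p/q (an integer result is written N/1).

2/11

Shared (l₁,l₂,l₃)=(2,5,7): N and (l;000)² cancel in I_A²/I_B².
A: Δ = 0!·4!·10!/15! = 1/15015; Racah Σ t=0..0: t=0:+1/483840 = 1/483840; ⇒ 3j(2 5 7; -1 3 -2)² = 6/1001, sgn -1
B: Δ = 0!·4!·10!/15! = 1/15015; Racah Σ t=0..0: t=0:+1/1935360 = 1/1935360; ⇒ 3j(2 5 7; -2 -3 5)² = 3/91, sgn +1
I_A²/I_B² = (6/1001)/(3/91) = 2/11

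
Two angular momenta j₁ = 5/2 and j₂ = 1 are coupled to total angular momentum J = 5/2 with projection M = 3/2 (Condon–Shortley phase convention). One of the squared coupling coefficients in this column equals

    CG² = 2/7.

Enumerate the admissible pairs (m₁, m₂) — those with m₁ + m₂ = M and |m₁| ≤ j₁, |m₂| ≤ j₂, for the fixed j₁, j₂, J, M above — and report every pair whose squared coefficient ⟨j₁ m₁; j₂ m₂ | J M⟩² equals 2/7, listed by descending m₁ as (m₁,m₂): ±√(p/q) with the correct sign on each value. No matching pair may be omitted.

Admissible pairs with m₁+m₂ = M = 3/2: (1/2,1), (3/2,0), (5/2,-1)
  (m₁,m₂)=(5/2,-1): CG² = 2/7, CG = +√(2/7)   ← matches the target
  (m₁,m₂)=(3/2,0): CG² = 9/35, CG = +√(9/35)
  (m₁,m₂)=(1/2,1): CG² = 16/35, CG = −√(16/35)
Pairs with CG² = 2/7: (5/2,-1): +√(2/7)

(5/2,-1): +√(2/7)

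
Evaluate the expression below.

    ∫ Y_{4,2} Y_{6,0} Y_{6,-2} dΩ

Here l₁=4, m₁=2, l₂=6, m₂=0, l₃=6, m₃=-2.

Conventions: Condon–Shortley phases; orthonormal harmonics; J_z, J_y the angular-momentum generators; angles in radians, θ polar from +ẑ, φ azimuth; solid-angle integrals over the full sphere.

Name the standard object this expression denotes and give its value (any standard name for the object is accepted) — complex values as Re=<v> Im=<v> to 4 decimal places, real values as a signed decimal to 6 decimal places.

This is a Gaunt coefficient — the integral of a triple product of spherical harmonics over the sphere.
Checks pass: Σm=0; 16 even; l₃=6∈[2,10].
(2·4+1)(2·6+1)(2·6+1) = 1521
Δ: 4! 4! 8! / 17! → 1/15315300
sum: t=0:+1/829440 t=1:−1/25920 t=2:+1/9216 t=3:−1/25920 t=4:+1/829440 = 7/207360
3j²(4 6 6; 0 0 0) = Δ·Π!·Σ² = 28/2431  (sign +1)
sum: t=0:+1/138240 t=1:−1/25920 t=2:+1/55296 = -11/829440
3j²(4 6 6; 2 0 -2) = Δ·Π!·Σ² = 11/1326  (sign -1)
combine: 4πI² = 1521·28/2431·11/1326 = 42/289
take √, sign -1: I = -0.10754019

Gaunt coefficient, -0.107540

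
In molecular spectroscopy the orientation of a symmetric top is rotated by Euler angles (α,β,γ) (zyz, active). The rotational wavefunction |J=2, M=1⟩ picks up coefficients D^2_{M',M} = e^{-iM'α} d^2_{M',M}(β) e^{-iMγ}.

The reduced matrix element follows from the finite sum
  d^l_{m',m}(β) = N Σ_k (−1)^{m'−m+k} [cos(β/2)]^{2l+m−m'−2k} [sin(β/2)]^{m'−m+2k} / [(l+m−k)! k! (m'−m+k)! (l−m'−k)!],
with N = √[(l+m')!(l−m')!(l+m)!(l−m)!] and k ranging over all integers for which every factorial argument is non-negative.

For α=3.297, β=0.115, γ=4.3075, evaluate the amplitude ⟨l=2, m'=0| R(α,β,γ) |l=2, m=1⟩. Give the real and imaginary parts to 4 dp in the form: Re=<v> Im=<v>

First d^2_{0,1}(β=0.1150), then the phase factors e^{-i(0)α} and e^{-i(1)γ}:
With c≡cos(β/2)=0.998347 and s≡sin(β/2)=0.057468, N=[2·2·6·1]^{1/2}=4.898979
The bounds max(0,m−m')=1 and min(l+m,l−m')=2 give 2 terms
  k=1: (−1)^0·4.8990/(2)·0.9983^3·0.0575^1 = +0.140071
  k=2: (−1)^1·4.8990/(2)·0.9983^1·0.0575^3 = -0.000464
d^2_{0,1}(0.1150) = +0.140071 -0.000464 = +0.139607
Attach z-rotation phases: D = e^{-i(0)(3.2970)}·(+0.139607)·e^{-i(1)(4.3075)} = -0.054994+0.128319i

Re=-0.0550 Im=0.1283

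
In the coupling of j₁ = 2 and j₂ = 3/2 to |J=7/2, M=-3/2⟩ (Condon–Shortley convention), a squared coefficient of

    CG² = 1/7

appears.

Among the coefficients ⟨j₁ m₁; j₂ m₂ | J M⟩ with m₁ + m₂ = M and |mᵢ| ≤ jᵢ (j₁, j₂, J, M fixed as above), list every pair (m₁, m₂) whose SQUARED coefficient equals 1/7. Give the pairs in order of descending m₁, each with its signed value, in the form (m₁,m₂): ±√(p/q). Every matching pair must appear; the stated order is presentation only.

Admissible pairs with m₁+m₂ = M = -3/2: (-2,1/2), (-1,-1/2), (0,-3/2)
  (m₁,m₂)=(0,-3/2): CG² = 2/7, CG = +√(2/7)
  (m₁,m₂)=(-1,-1/2): CG² = 4/7, CG = +√(4/7)
  (m₁,m₂)=(-2,1/2): CG² = 1/7, CG = +√(1/7)   ← matches the target
Pairs with CG² = 1/7: (-2,1/2): +√(1/7)

(-2,1/2): +√(1/7)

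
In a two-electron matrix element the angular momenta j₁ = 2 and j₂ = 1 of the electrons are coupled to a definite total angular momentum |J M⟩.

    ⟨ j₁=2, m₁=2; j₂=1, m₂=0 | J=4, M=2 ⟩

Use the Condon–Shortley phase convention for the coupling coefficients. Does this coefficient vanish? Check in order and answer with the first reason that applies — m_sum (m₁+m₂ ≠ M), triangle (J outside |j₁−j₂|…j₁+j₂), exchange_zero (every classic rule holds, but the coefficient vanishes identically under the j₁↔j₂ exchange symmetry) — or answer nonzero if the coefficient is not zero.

m-sum: m₁+m₂ = 2+0 = 2, M = 2  ✓
triangle: need |j₁−j₂| ≤ J ≤ j₁+j₂, i.e. J ∈ [1, 3]; J = 4 is outside ✗ ⇒ coefficient is 0

triangle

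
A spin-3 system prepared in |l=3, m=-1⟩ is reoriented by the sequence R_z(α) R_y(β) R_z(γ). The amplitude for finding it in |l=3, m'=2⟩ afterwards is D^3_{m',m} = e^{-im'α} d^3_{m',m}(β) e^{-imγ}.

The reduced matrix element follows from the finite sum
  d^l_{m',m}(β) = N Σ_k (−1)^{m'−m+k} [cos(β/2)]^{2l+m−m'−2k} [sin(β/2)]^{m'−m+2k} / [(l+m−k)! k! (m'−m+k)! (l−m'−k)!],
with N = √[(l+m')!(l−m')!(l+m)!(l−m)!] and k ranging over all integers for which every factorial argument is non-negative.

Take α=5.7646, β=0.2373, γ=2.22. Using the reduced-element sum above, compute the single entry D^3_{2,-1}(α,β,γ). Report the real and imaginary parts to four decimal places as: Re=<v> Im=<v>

First d^3_{2,-1}(β=0.2373), then the phase factors e^{-i(2)α} and e^{-i(-1)γ}:
c=cos(0.237300/2)=0.992969, s=sin(0.237300/2)=0.118372; N=√[120·1·2·24]=75.894664
Admissible k: 0..1 (factorial args all ≥0)
  k=0: (−1)^3·75.8947/(12)·0.9930^3·0.1184^3 = -0.010270
  k=1: (−1)^4·75.8947/(24)·0.9930^1·0.1184^5 = +0.000073
d^3_{2,-1}(0.2373) = -0.010270 +0.000073 = -0.010197
Attach z-rotation phases: D = e^{-i(2)(5.7646)}·(-0.010197)·e^{-i(-1)(2.2200)} = +0.010129+0.001176i

Re=0.0101 Im=0.0012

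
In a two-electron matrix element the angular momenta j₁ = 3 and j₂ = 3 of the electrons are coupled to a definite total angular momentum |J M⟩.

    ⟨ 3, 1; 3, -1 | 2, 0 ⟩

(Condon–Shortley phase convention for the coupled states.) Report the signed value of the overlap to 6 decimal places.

-0.327327  (= −√(3/28))

√[5·4!2!2!/9! · 4!2!2!4!2!2!] = √(256/21)
  +(−1)^0/∏(0,4,2,2,0,0)! = 1/96  (running 1/96)
  +(−1)^1/∏(1,3,1,1,1,1)! = -1/6  (running -5/32)
  +(−1)^2/∏(2,2,0,0,2,2)! = 1/16  (running -3/32)
⟨..|..⟩ = √(256/21)·(-3/32) = -0.327327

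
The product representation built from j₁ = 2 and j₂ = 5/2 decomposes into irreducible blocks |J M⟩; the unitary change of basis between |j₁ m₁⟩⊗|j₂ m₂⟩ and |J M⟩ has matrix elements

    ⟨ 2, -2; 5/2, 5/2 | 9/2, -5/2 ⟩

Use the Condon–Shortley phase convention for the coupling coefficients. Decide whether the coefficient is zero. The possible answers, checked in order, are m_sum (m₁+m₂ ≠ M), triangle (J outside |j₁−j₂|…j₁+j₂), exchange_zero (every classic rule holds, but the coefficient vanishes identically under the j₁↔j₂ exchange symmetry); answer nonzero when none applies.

m_sum

m-sum: m₁+m₂ = -2+5/2 = 1/2, M = -5/2  ✗ ⇒ coefficient is 0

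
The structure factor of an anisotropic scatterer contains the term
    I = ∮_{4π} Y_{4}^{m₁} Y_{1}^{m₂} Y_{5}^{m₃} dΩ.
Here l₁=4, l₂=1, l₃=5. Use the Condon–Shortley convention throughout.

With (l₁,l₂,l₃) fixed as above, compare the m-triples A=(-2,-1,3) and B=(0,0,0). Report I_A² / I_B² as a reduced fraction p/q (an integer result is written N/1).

28/25

Shared (l₁,l₂,l₃)=(4,1,5): N and (l;000)² cancel in I_A²/I_B².
A: Δ = 0!·8!·2!/11! = 1/495; Racah Σ t=0..0: t=0:+1/2880 = 1/2880; ⇒ 3j(4 1 5; -2 -1 3)² = 28/495, sgn +1
B: Δ = 0!·8!·2!/11! = 1/495; Racah Σ t=0..0: t=0:+1/576 = 1/576; ⇒ 3j(4 1 5; 0 0 0)² = 5/99, sgn -1
I_A²/I_B² = (28/495)/(5/99) = 28/25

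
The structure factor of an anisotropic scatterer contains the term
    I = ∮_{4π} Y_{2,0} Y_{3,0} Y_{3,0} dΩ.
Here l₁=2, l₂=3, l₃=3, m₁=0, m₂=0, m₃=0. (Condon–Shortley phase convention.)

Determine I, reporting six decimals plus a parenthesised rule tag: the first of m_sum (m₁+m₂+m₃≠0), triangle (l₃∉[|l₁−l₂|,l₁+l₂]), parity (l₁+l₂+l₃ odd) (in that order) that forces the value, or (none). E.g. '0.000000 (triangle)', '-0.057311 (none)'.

0.168209 (none)

m-sum 0 ✓  L=8 even ✓  1≤3≤5 ✓
Π(2lᵢ+1) = 5×7×7 = 245
triangle coeff Δ(2,3,3) = 1/3780
Σ_t [0,2]: t=0:+1/24 t=1:−1/4 t=2:+1/24 = -1/6
(3j)²=4/105 [(2 3 3; 0 0 0)], sign=+1
(m-triple is (0,0,0) — same symbol as above.)
⇒ 4πI² = 16/45
I = (+1)√(16/45/(4π)) = 0.16820883
No selection rule forces the value: the integral is nonzero (none).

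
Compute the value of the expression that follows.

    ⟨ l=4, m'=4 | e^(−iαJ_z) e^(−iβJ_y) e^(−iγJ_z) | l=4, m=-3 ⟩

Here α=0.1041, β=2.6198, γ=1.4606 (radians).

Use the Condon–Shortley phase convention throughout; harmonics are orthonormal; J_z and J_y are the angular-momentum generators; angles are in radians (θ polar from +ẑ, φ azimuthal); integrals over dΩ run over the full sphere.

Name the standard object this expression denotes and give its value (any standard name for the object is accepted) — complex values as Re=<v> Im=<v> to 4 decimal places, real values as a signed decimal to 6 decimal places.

Wigner D-matrix element, Re=0.3895 Im=0.4207

This is a Wigner D-matrix element — the rotation-matrix element ⟨l m'| R(α,β,γ) |l m⟩ in the angular-momentum basis.
Split into d^4_{4,-3}(β=2.6198) × two z-phases.
Half-angle: c=0.257947, s=0.966159. N=√(40320·1·1·5040)=14255.272709
k: max(0,(-3)−(4))=0 … min(4+(-3),4−(4))=0
  k=0: (−1)^7·14255.2727/(5040)·0.2579^1·0.9662^7 = -0.573344
d^4_{4,-3}(2.6198) = -0.573344
D = (+0.914551-0.404471i)·(-0.573344)·(-0.324600-0.945851i) = +0.389549+0.420685i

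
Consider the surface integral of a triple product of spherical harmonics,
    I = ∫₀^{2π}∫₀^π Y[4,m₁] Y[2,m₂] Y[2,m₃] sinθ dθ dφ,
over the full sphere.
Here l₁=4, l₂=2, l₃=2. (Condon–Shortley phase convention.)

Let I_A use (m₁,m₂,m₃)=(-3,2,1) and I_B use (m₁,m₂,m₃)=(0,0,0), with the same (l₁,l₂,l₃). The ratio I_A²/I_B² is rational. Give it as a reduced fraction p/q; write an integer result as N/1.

Same 4,2,2: normalisation and zero-m 3j drop out of the ratio.
A: Δ: 4! 4! 0! / 9! → 1/630; sum: t=4:+1/144 = 1/144; 3j²(4 2 2; -3 2 1) = Δ·Π!·Σ² = 1/18  (sign -1)
B: Δ: 4! 4! 0! / 9! → 1/630; sum: t=2:+1/16 = 1/16; 3j²(4 2 2; 0 0 0) = Δ·Π!·Σ² = 2/35  (sign +1)
I_A²/I_B² = (1/18)/(2/35) = 35/36

35/36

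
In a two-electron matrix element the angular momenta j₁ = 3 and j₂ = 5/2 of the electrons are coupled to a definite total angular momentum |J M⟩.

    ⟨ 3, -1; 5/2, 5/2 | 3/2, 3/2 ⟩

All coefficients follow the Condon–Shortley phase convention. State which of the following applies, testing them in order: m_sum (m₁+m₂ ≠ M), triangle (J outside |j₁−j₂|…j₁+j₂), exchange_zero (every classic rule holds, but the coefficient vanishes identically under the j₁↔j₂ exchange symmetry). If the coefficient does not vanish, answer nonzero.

m-sum: m₁+m₂ = -1+5/2 = 3/2, M = 3/2  ✓
triangle: |j₁−j₂| = 1/2 ≤ J = 3/2 ≤ j₁+j₂ = 11/2  ✓
exchange: j₁≠j₂ or m₁≠m₂ — the exchange symmetry imposes no constraint here
value check: CG = +√(1/14) = +0.267261 ≠ 0

nonzero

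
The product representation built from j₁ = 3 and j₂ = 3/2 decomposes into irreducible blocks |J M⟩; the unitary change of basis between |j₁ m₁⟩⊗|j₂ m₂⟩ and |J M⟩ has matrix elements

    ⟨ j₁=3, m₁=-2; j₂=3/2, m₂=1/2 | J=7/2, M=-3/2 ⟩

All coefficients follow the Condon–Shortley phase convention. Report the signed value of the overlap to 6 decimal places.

−√(3/7) ≈ -0.654654

j₁+j₂−J=1  J+j₁−j₂=5  J−j₁+j₂=2  j₁+j₂+J+1=9
(j₁±m₁, j₂±m₂, J±M) = (1,5,2,1,2,5)
P² = 6400/21
sum k=0..1:
  [0] +1/240 = 1/240
  [1] −1/24 = -1/24
S = -3/80
C² = P²·S² = 3/7 ; C = -0.654654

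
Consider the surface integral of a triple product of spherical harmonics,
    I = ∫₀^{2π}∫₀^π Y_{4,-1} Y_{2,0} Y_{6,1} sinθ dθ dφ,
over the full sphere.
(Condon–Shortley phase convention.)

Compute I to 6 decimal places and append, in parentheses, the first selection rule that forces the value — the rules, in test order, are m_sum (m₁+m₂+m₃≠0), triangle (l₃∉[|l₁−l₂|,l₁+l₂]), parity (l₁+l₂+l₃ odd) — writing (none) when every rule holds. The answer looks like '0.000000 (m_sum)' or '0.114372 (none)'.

-0.230476 (none)

Checks pass: Σm=0; 12 even; l₃=6∈[2,6].
(2·4+1)(2·2+1)(2·6+1) = 585
Δ: 0! 8! 4! / 13! → 1/6435
sum: t=0:+1/2304 = 1/2304
3j²(4 2 6; 0 0 0) = Δ·Π!·Σ² = 5/143  (sign +1)
sum: t=0:+1/2880 = 1/2880
3j²(4 2 6; -1 0 1) = Δ·Π!·Σ² = 14/429  (sign -1)
combine: 4πI² = 585·5/143·14/429 = 1050/1573
take √, sign -1: I = -0.23047581
No selection rule forces the value: the integral is nonzero (none).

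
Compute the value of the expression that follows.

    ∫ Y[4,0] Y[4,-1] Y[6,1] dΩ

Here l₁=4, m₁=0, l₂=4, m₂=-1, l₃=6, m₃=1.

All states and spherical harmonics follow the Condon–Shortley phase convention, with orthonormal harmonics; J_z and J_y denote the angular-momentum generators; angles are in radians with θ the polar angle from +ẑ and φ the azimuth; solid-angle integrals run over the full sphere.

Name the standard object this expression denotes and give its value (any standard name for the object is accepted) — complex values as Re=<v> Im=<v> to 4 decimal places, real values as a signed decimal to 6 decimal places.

Gaunt coefficient, -0.103072

This is a Gaunt coefficient — the integral of a triple product of spherical harmonics over the sphere.
Checks pass: Σm=0; 14 even; l₃=6∈[0,8].
(2·4+1)(2·4+1)(2·6+1) = 1053
Δ: 2! 6! 6! / 15! → 1/1261260
sum: t=0:+1/4608 t=1:−1/1296 t=2:+1/4608 = -7/20736
3j²(4 4 6; 0 0 0) = Δ·Π!·Σ² = 20/1287  (sign -1)
sum: t=0:+1/3456 t=1:−1/1728 t=2:+1/11520 = -7/34560
3j²(4 4 6; 0 -1 1) = Δ·Π!·Σ² = 7/858  (sign +1)
combine: 4πI² = 1053·20/1287·7/858 = 210/1573
take √, sign -1: I = -0.10307192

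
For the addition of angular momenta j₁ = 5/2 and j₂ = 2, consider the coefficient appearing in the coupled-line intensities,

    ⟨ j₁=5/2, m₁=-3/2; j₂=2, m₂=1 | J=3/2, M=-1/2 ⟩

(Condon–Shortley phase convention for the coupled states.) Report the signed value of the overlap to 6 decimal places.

√[4·3!2!1!/7! · 1!4!3!1!1!2!] = √(96/35)
  +(−1)^2/∏(2,1,2,1,0,0)! = 1/4  (running 1/4)
  +(−1)^3/∏(3,0,1,0,1,1)! = -1/6  (running 1/12)
⟨..|..⟩ = √(96/35)·(1/12) = +0.138013

+0.138013  (= +√(2/105))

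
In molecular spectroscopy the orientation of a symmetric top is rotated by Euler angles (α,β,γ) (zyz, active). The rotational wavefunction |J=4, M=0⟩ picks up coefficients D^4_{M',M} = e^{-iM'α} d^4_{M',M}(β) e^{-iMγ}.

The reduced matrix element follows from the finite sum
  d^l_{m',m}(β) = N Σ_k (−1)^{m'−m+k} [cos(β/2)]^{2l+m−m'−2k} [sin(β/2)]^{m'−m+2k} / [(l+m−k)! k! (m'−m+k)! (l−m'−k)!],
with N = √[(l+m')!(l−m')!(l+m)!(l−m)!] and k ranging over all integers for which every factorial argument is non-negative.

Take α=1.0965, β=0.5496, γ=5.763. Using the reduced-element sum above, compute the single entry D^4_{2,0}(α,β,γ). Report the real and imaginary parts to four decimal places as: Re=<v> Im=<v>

Re=-0.2571 Im=-0.3585

Split into d^4_{2,0}(β=0.5496) × two z-phases.
c=cos(0.549600/2)=0.962479, s=sin(0.549600/2)=0.271354; N=√[720·2·24·24]=910.735966
k∈{0,1,2} keeps every argument non-negative
  k=0: (−1)^2·910.7360/(96)·0.9625^6·0.2714^2 = +0.555321
  k=1: (−1)^3·910.7360/(36)·0.9625^4·0.2714^4 = -0.117707
  k=2: (−1)^4·910.7360/(96)·0.9625^2·0.2714^6 = +0.003509
d^4_{2,0}(0.5496) = +0.555321 -0.117707 +0.003509 = +0.441122
D = (-0.582827-0.812596i)·(+0.441122)·(+1.000000+0.000000i) = -0.257098-0.358454i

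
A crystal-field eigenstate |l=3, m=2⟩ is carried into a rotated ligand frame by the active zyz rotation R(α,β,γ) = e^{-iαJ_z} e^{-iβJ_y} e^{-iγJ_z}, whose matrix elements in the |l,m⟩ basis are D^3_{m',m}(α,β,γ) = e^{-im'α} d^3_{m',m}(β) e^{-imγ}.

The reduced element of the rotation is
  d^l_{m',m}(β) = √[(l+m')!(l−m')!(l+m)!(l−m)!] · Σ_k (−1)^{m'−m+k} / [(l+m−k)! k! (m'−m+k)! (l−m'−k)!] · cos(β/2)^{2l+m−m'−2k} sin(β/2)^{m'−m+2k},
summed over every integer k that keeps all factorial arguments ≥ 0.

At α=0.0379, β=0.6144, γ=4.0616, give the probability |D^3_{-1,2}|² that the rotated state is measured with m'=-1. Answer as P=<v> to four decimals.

First d^3_{-1,2}(β=0.6144), then the phase factors e^{-i(-1)α} and e^{-i(2)γ}:
c=cos(0.614400/2)=0.953184, s=sin(0.614400/2)=0.302391; N=√[2·24·120·1]=75.894664
Admissible k: 3..4 (factorial args all ≥0)
  k=3: (−1)^0·75.8947/(12)·0.9532^3·0.3024^3 = +0.151449
  k=4: (−1)^1·75.8947/(24)·0.9532^1·0.3024^5 = -0.007621
d^3_{-1,2}(0.6144) = +0.151449 -0.007621 = +0.143828
|D^3_{-1,2}|² = |d^3_{-1,2}(β)|² = (+0.143828)² = 0.020686 (the z-rotation phases have unit modulus)

P=0.0207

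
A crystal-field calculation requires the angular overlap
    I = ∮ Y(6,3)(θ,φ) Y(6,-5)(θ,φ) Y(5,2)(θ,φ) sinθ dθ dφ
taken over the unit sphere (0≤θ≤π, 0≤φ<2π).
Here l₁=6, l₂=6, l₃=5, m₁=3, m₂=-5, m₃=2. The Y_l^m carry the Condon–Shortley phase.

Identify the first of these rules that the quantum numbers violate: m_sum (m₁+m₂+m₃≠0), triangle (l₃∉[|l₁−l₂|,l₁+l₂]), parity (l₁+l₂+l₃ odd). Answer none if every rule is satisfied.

parity

Σmᵢ = 0  ✓
l₃∈[|l₁−l₂|,l₁+l₂]=[0,12], have l₃=5  ✓
Σlᵢ = 17 ⇒ odd  ✗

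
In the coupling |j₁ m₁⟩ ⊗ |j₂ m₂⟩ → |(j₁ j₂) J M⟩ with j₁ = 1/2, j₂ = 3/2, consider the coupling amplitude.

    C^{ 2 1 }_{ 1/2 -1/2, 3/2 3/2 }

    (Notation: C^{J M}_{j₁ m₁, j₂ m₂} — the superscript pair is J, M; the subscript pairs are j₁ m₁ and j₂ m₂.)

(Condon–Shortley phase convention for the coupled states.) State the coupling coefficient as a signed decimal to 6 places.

+√(1/4) ≈ +0.500000

triangle: 0!·1!·3!/5! = 6/120
(j±m)!: 0!·1!·3!·0!·3!·1! = 36
prefactor² = (2J+1)·Δ·N² = 9
  k=0: +1/(0!·0!·1!·3!·0!·0!) = 1/6
Σ = 1/6  ⇒  CG² = 9·(1/6)² = 1/4
CG = +√(1/4) = +0.500000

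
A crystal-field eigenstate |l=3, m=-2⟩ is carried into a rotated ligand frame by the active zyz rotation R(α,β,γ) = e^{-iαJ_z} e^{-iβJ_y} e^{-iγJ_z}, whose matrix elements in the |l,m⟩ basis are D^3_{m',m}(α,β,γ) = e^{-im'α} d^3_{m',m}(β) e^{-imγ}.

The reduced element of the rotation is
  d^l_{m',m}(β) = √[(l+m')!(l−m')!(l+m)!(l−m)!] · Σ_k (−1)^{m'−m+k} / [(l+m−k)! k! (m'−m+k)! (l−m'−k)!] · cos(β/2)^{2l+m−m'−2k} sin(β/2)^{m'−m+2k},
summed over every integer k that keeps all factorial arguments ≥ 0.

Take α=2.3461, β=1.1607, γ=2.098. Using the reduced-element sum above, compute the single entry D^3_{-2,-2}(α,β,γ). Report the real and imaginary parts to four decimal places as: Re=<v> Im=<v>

Re=0.3379 Im=-0.2010

Split into d^3_{-2,-2}(β=1.1607) × two z-phases.
c=cos(1.160700/2)=0.836271, s=sin(1.160700/2)=0.548317; N=√[1·120·1·120]=120.000000
k: max(0,(-2)−(-2))=0 … min(3+(-2),3−(-2))=1
  k=0: (−1)^0·120.0000/(120)·0.8363^6·0.5483^0 = +0.342044
  k=1: (−1)^1·120.0000/(24)·0.8363^4·0.5483^2 = -0.735226
d^3_{-2,-2}(1.1607) = +0.342044 -0.735226 = -0.393182
Attach z-rotation phases: D = e^{-i(-2)(2.3461)}·(-0.393182)·e^{-i(-2)(2.0980)} = +0.337925-0.200994i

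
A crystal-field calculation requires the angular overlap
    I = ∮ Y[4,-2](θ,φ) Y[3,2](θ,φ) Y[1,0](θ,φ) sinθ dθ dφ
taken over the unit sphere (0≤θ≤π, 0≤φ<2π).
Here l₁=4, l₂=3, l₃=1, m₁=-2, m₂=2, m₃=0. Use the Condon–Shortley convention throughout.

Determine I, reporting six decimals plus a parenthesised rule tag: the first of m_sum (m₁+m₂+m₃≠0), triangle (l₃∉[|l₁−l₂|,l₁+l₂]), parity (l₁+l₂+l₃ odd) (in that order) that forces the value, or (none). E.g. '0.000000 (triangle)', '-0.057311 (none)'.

0.213244 (none)

Checks pass: Σm=0; 8 even; l₃=1∈[1,7].
(2·4+1)(2·3+1)(2·1+1) = 189
Δ: 6! 2! 0! / 9! → 1/252
sum: t=3:−1/36 = -1/36
3j²(4 3 1; 0 0 0) = Δ·Π!·Σ² = 4/63  (sign +1)
sum: t=5:−1/120 = -1/120
3j²(4 3 1; -2 2 0) = Δ·Π!·Σ² = 1/21  (sign +1)
combine: 4πI² = 189·4/63·1/21 = 4/7
take √, sign +1: I = 0.21324362
No selection rule forces the value: the integral is nonzero (none).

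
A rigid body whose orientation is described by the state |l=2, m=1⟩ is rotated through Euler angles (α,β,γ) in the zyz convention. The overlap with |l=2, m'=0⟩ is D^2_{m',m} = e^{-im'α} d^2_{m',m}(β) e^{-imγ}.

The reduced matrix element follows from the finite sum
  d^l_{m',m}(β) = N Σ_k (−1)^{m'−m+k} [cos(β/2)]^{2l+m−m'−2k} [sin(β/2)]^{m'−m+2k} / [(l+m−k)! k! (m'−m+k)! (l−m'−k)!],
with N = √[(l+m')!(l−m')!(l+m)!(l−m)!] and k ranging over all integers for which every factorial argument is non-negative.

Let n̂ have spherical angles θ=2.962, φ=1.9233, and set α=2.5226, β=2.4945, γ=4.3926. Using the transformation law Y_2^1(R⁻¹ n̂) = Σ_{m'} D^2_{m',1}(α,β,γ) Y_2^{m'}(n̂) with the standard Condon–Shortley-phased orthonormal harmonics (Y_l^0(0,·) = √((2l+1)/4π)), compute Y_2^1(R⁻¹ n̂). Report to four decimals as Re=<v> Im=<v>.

Need the full column D^2_{m',1} for m'=−2..2 at α=2.5226, β=2.4945, γ=4.3926.
cos(β/2)=0.317931, sin(β/2)=0.948114
d^2_{-2,1}: single k=3 term ⇒ +0.541931;  D = +0.430569+0.329090i
d^2_{-1,1}: k∈[2..3] ⇒ +0.272589 -0.808057 = -0.535468;  D = +0.157834+0.511678i
d^2_{0,1}: k∈[1..2] ⇒ +0.074634 -0.663728 = -0.589094;  D = +0.185191-0.559228i
d^2_{1,1}: k∈[0..1] ⇒ +0.010217 -0.272589 = -0.262371;  D = -0.211691+0.155002i
d^2_{2,1}: single k=0 term ⇒ -0.060938;  D = +0.060933-0.000794i
Y_2^{m'}(θ=2.962,φ=1.9233) and Σ D·Y over m':
  (+0.4306+0.3291i)·(-0.0094+0.0080i)  (+0.1578+0.5117i)·(+0.0469+0.1274i)  (+0.1852-0.5592i)·(+0.6006+0.0000i)  (-0.2117+0.1550i)·(-0.0469+0.1274i)  (+0.0609-0.0008i)·(-0.0094-0.0080i)
Y_2^1(R⁻¹ n̂) = +0.036343-0.326140i

Re=0.0363 Im=-0.3261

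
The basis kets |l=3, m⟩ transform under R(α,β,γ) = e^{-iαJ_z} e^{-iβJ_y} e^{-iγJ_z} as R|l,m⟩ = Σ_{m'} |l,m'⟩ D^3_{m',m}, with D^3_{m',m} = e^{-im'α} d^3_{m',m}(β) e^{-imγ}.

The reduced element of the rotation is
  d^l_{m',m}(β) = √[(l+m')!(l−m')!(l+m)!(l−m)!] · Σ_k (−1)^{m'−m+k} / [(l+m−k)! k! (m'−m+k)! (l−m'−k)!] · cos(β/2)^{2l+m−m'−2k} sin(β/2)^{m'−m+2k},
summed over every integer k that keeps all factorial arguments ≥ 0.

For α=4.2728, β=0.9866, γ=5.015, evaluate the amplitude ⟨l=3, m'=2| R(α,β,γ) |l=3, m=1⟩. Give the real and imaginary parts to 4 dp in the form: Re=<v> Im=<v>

D^3_{2,1}(4.2728,0.9866,5.0150) = e^{-i·2·4.2728}·d^3_{2,1}(0.9866)·e^{-i·1·5.0150}. Compute d first:
With c≡cos(β/2)=0.880775 and s≡sin(β/2)=0.473535, N=[120·1·24·2]^{1/2}=75.894664
k: max(0,(1)−(2))=0 … min(3+(1),3−(2))=1
  k=0: (−1)^1·75.8947/(24)·0.8808^5·0.4735^1 = -0.793738
  k=1: (−1)^2·75.8947/(12)·0.8808^3·0.4735^3 = +0.458861
d^3_{2,1}(0.9866) = -0.793738 +0.458861 = -0.334877
Attach z-rotation phases: D = e^{-i(2)(4.2728)}·(-0.334877)·e^{-i(1)(5.0150)} = -0.182558+0.280740i

Re=-0.1826 Im=0.2807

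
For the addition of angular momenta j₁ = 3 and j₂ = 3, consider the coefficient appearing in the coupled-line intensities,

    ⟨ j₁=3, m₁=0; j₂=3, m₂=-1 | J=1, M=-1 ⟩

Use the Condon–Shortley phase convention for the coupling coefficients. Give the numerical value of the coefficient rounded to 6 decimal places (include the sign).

√[3·5!1!1!/8! · 3!3!2!4!0!2!] = √(216/7)
  +(−1)^2/∏(2,3,1,0,0,1)! = 1/12  (running 1/12)
⟨..|..⟩ = √(216/7)·(1/12) = +0.462910

+√(3/14) = +0.462910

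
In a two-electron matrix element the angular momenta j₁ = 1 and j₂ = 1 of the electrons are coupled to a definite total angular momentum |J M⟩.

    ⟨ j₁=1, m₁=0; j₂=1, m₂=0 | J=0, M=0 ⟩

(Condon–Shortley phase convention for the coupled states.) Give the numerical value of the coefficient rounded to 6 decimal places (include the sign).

−√(1/3) = -0.577350

j₁+j₂−J=2  J+j₁−j₂=0  J−j₁+j₂=0  j₁+j₂+J+1=3
(j₁±m₁, j₂±m₂, J±M) = (1,1,1,1,0,0)
P² = 1/3
sum k=1..1:
  [1] −1/1 = -1
S = -1
C² = P²·S² = 1/3 ; C = -0.577350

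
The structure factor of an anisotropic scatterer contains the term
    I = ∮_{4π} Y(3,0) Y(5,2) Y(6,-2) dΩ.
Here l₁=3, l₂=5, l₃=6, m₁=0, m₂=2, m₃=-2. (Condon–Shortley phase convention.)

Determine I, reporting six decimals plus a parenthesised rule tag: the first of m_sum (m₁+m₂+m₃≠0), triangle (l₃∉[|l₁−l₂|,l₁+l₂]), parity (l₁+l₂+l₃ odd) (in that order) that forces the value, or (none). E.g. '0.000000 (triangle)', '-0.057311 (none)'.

0.058844 (none)

Rules hold: Σm=0, L=14 even, 2≤6≤8.
N = 7·11·13 = 1001
Δ = 2!·4!·8!/15! = 1/675675
Racah Σ t=0..2: t=0:+1/8640 t=1:−1/2304 t=2:+1/8640 = -7/34560
⇒ 3j(3 5 6; 0 0 0)² = 7/429, sgn -1
Racah Σ t=0..2: t=0:+1/60480 t=1:−1/5760 t=2:+1/8640 = -1/24192
⇒ 3j(3 5 6; 0 2 -2)² = 8/3003, sgn -1
4πI² = N·(3j₀)²·(3jₘ)² = 56/1287
I = +1·√(0.043512/4π) = 0.05884368
No selection rule forces the value: the integral is nonzero (none).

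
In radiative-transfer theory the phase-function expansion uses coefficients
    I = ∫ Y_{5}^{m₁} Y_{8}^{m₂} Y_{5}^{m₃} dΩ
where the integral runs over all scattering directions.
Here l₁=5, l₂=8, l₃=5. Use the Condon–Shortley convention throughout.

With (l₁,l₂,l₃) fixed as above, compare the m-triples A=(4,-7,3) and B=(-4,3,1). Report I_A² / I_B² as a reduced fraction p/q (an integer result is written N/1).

Shared (l₁,l₂,l₃)=(5,8,5): N and (l;000)² cancel in I_A²/I_B².
A: Δ = 8!·2!·8!/19! = 1/37413090; Racah Σ t=0..1: t=0:+1/203212800 t=1:−1/406425600 = 1/406425600; ⇒ 3j(5 8 5; 4 -7 3)² = 2/323, sgn +1
B: Δ = 8!·2!·8!/19! = 1/37413090; Racah Σ t=7..8: t=7:−1/5806080 t=8:+1/29030400 = -1/7257600; ⇒ 3j(5 8 5; -4 3 1)² = 64/4199, sgn -1
I_A²/I_B² = (2/323)/(64/4199) = 13/32

13/32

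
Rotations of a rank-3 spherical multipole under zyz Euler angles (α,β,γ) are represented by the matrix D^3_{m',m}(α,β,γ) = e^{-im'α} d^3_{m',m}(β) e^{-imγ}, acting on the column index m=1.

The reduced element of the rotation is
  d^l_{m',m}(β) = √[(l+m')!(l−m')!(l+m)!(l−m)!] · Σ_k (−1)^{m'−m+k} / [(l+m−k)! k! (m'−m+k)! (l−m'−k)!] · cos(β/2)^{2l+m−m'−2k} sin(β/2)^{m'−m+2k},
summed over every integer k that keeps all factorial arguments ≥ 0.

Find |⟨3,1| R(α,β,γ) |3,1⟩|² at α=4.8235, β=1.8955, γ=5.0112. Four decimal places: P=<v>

P=0.1001

First d^3_{1,1}(β=1.8955), then the phase factors e^{-i(1)α} and e^{-i(1)γ}:
c=cos(1.895500/2)=0.583512, s=sin(1.895500/2)=0.812105; N=√[24·2·24·2]=48.000000
k: max(0,(1)−(1))=0 … min(3+(1),3−(1))=2
  k=0: (−1)^0·48.0000/(48)·0.5835^6·0.8121^0 = +0.039473
  k=1: (−1)^1·48.0000/(6)·0.5835^4·0.8121^2 = -0.611663
  k=2: (−1)^2·48.0000/(8)·0.5835^2·0.8121^4 = +0.888584
d^3_{1,1}(1.8955) = +0.039473 -0.611663 +0.888584 = +0.316393
|D^3_{1,1}|² = |d^3_{1,1}(β)|² = (+0.316393)² = 0.100105 (the z-rotation phases have unit modulus)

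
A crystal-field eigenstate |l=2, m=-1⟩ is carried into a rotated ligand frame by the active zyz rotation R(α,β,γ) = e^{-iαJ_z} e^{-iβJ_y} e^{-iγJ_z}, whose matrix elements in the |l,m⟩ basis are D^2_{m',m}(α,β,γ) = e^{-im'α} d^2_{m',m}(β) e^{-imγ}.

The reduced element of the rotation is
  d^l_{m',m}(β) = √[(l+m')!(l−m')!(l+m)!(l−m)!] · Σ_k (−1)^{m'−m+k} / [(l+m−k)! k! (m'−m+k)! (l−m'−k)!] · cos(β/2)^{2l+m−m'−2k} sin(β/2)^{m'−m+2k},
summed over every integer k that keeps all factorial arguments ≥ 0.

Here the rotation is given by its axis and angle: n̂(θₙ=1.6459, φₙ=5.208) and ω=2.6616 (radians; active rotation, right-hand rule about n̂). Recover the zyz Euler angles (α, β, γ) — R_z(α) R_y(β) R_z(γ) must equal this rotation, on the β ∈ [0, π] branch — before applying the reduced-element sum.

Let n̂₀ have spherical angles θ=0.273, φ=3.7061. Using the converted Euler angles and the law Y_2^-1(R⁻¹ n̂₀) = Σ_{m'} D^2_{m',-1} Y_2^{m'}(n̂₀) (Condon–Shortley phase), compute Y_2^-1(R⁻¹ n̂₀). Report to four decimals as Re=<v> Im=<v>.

Axis–angle → zyz. n̂ = (sinθₙcosφₙ, sinθₙsinφₙ, cosθₙ) = (+0.474229, -0.877199, -0.075033), ω = 2.6616.
R = I cosω + sinω [n̂]ₓ + (1−cosω) n̂n̂ᵀ gives
  R = [-0.462626, -0.750329, -0.472211; -0.819626, +0.565004, -0.094786; +0.337922, +0.343186, -0.876375]
β = atan2(√(R₁₃²+R₂₃²), R₃₃) = 2.639079; α = atan2(R₂₃, R₁₃) mod 2π = 3.339687; γ = atan2(R₃₂, −R₃₁) mod 2π = 2.348465
Need the full column D^2_{m',-1} for m'=−2..2 at α=3.3397, β=2.6391, γ=2.3485.
cos(β/2)=0.248622, sin(β/2)=0.968601
d^2_{-2,-1}: single k=1 term ⇒ +0.029771;  D = -0.027456+0.011509i
d^2_{-1,-1}: k∈[0..1] ⇒ +0.003821 -0.173976 = -0.170155;  D = -0.140910+0.095378i
d^2_{0,-1}: k∈[0..1] ⇒ -0.036462 +0.553412 = +0.516951;  D = -0.362703+0.368354i
d^2_{1,-1}: k∈[0..1] ⇒ +0.173976 -0.880195 = -0.706220;  D = -0.386774+0.590891i
d^2_{2,-1}: single k=0 term ⇒ -0.451859;  D = +0.168225-0.419377i
Y_2^{m'}(θ=0.273,φ=3.7061) and Σ D·Y over m':
  (-0.0275+0.0115i)·(+0.0120-0.0254i)  (-0.1409+0.0954i)·(-0.1695+0.1073i)  (-0.3627+0.3684i)·(+0.5620+0.0000i)  (-0.3868+0.5909i)·(+0.1695+0.1073i)  (+0.1682-0.4194i)·(+0.0120+0.0254i)
Y_2^-1(R⁻¹ n̂) = -0.306520+0.234430i

Re=-0.3065 Im=0.2344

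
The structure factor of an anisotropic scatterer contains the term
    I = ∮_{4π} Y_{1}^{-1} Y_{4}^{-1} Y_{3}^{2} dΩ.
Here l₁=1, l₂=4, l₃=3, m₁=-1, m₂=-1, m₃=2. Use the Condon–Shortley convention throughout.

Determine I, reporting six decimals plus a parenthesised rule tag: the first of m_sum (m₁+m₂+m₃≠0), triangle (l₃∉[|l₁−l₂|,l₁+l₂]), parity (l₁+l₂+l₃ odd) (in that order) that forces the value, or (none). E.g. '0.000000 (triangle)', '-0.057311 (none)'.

-0.106622 (none)

Rules hold: Σm=0, L=8 even, 3≤3≤5.
N = 3·9·7 = 189
Δ = 2!·0!·6!/9! = 1/252
Racah Σ t=1..1: t=1:−1/36 = -1/36
⇒ 3j(1 4 3; 0 0 0)² = 4/63, sgn +1
Racah Σ t=2..2: t=2:+1/240 = 1/240
⇒ 3j(1 4 3; -1 -1 2)² = 1/84, sgn -1
4πI² = N·(3j₀)²·(3jₘ)² = 1/7
I = -1·√(0.142857/4π) = -0.10662181
No selection rule forces the value: the integral is nonzero (none).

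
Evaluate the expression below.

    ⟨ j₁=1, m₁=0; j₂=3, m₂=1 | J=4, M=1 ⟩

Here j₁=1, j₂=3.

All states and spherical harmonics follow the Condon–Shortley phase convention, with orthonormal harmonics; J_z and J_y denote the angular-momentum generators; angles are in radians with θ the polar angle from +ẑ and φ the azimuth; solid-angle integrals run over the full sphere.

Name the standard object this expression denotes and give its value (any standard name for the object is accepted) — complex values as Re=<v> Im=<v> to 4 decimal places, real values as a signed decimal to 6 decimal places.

This is a Clebsch–Gordan (vector-coupling) coefficient.
triangle: 0!×2!×6!/9! = 1440/362880
(j±m)!: 1!×1!×4!×2!×5!×3! = 34560
prefactor² = (2J+1)×Δ×N² = 8640/7
  k=0: +1/(0!×0!×1!×4!×1!×2!) = 1/48
Σ = 1/48  ⇒  CG² = 8640/7×(1/48)² = 15/28
CG = +√(15/28) = +0.731925

Clebsch–Gordan coefficient, +√(15/28) ≈ +0.731925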